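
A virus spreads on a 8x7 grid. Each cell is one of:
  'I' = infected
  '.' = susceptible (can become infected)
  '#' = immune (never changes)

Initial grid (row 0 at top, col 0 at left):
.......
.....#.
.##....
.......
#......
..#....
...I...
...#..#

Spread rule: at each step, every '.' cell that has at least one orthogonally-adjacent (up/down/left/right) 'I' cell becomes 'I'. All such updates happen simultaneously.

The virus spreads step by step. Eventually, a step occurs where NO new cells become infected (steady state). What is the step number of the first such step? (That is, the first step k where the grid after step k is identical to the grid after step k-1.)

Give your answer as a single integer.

Answer: 10

Derivation:
Step 0 (initial): 1 infected
Step 1: +3 new -> 4 infected
Step 2: +6 new -> 10 infected
Step 3: +9 new -> 19 infected
Step 4: +8 new -> 27 infected
Step 5: +5 new -> 32 infected
Step 6: +6 new -> 38 infected
Step 7: +5 new -> 43 infected
Step 8: +4 new -> 47 infected
Step 9: +2 new -> 49 infected
Step 10: +0 new -> 49 infected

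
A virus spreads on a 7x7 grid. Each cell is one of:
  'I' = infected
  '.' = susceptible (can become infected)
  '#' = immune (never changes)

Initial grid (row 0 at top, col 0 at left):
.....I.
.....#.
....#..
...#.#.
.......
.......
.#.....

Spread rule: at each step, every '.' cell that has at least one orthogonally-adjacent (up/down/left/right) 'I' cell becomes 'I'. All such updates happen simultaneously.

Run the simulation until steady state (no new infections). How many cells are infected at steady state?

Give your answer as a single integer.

Answer: 44

Derivation:
Step 0 (initial): 1 infected
Step 1: +2 new -> 3 infected
Step 2: +3 new -> 6 infected
Step 3: +3 new -> 9 infected
Step 4: +5 new -> 14 infected
Step 5: +4 new -> 18 infected
Step 6: +5 new -> 23 infected
Step 7: +6 new -> 29 infected
Step 8: +7 new -> 36 infected
Step 9: +5 new -> 41 infected
Step 10: +2 new -> 43 infected
Step 11: +1 new -> 44 infected
Step 12: +0 new -> 44 infected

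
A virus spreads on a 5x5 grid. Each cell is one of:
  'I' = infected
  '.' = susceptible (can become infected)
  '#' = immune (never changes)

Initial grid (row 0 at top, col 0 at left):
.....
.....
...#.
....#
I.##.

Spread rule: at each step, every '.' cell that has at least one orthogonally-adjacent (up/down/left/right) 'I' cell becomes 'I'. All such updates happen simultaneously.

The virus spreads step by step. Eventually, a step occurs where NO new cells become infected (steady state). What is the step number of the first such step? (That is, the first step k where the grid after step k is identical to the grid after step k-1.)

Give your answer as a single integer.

Answer: 9

Derivation:
Step 0 (initial): 1 infected
Step 1: +2 new -> 3 infected
Step 2: +2 new -> 5 infected
Step 3: +3 new -> 8 infected
Step 4: +4 new -> 12 infected
Step 5: +2 new -> 14 infected
Step 6: +2 new -> 16 infected
Step 7: +2 new -> 18 infected
Step 8: +2 new -> 20 infected
Step 9: +0 new -> 20 infected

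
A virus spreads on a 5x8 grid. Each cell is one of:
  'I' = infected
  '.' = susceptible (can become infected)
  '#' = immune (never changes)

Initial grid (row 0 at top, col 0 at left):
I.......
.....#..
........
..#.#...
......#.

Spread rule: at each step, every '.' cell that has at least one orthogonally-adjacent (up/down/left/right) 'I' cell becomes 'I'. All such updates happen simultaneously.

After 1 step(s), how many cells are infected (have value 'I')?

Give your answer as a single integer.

Answer: 3

Derivation:
Step 0 (initial): 1 infected
Step 1: +2 new -> 3 infected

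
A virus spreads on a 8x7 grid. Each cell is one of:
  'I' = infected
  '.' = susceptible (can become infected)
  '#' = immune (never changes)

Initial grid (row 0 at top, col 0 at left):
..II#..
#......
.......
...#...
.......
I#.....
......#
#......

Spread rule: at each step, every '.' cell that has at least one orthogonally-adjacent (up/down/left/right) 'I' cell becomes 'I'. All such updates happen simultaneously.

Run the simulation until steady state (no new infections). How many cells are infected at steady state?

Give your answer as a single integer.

Answer: 50

Derivation:
Step 0 (initial): 3 infected
Step 1: +5 new -> 8 infected
Step 2: +8 new -> 16 infected
Step 3: +9 new -> 25 infected
Step 4: +8 new -> 33 infected
Step 5: +7 new -> 40 infected
Step 6: +5 new -> 45 infected
Step 7: +3 new -> 48 infected
Step 8: +2 new -> 50 infected
Step 9: +0 new -> 50 infected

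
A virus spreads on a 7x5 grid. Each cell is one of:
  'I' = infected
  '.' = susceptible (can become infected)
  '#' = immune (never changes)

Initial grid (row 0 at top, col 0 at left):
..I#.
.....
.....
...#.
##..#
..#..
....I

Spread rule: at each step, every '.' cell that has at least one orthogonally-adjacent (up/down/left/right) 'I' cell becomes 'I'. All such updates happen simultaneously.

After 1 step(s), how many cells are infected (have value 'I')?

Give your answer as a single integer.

Answer: 6

Derivation:
Step 0 (initial): 2 infected
Step 1: +4 new -> 6 infected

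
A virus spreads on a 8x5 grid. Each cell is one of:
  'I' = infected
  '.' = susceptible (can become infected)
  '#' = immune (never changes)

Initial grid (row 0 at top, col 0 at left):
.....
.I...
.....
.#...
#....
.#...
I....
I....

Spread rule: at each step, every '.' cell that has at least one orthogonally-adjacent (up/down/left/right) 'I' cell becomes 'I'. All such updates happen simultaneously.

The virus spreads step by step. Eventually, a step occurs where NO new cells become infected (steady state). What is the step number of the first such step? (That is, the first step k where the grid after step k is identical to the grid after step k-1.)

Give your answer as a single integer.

Step 0 (initial): 3 infected
Step 1: +7 new -> 10 infected
Step 2: +7 new -> 17 infected
Step 3: +8 new -> 25 infected
Step 4: +7 new -> 32 infected
Step 5: +4 new -> 36 infected
Step 6: +1 new -> 37 infected
Step 7: +0 new -> 37 infected

Answer: 7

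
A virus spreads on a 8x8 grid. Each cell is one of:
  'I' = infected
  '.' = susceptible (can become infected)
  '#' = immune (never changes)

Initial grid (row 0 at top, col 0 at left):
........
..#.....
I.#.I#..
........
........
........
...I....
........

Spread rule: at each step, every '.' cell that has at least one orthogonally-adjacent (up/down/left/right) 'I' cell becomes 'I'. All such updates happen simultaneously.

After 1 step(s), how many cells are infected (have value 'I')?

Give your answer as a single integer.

Step 0 (initial): 3 infected
Step 1: +10 new -> 13 infected

Answer: 13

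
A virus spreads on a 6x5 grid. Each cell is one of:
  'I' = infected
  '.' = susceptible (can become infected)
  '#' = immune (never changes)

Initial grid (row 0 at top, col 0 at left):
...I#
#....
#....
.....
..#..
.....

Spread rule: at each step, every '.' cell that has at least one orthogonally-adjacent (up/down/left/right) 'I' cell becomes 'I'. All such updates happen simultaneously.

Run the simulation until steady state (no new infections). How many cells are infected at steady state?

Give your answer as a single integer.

Answer: 26

Derivation:
Step 0 (initial): 1 infected
Step 1: +2 new -> 3 infected
Step 2: +4 new -> 7 infected
Step 3: +5 new -> 12 infected
Step 4: +4 new -> 16 infected
Step 5: +3 new -> 19 infected
Step 6: +4 new -> 23 infected
Step 7: +2 new -> 25 infected
Step 8: +1 new -> 26 infected
Step 9: +0 new -> 26 infected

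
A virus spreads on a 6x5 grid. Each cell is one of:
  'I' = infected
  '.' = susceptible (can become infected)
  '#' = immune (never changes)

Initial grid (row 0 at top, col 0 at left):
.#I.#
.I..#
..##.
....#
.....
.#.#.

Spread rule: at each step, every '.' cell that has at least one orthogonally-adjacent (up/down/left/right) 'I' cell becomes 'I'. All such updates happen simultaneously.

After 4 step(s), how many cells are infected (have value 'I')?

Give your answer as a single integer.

Step 0 (initial): 2 infected
Step 1: +4 new -> 6 infected
Step 2: +4 new -> 10 infected
Step 3: +3 new -> 13 infected
Step 4: +3 new -> 16 infected

Answer: 16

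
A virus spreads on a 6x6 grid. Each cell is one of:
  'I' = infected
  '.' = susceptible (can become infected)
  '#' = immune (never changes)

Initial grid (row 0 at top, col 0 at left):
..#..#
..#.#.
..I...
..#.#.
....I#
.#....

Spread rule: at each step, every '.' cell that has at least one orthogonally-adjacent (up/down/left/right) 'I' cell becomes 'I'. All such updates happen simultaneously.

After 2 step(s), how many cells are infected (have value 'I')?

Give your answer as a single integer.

Step 0 (initial): 2 infected
Step 1: +4 new -> 6 infected
Step 2: +9 new -> 15 infected

Answer: 15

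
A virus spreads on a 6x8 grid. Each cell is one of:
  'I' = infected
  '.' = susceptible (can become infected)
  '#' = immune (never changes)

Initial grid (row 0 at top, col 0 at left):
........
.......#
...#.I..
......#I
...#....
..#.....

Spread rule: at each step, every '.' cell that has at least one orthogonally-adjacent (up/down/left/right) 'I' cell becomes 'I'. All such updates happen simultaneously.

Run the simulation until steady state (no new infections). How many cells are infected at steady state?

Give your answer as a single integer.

Answer: 43

Derivation:
Step 0 (initial): 2 infected
Step 1: +6 new -> 8 infected
Step 2: +7 new -> 15 infected
Step 3: +7 new -> 22 infected
Step 4: +5 new -> 27 infected
Step 5: +6 new -> 33 infected
Step 6: +5 new -> 38 infected
Step 7: +4 new -> 42 infected
Step 8: +1 new -> 43 infected
Step 9: +0 new -> 43 infected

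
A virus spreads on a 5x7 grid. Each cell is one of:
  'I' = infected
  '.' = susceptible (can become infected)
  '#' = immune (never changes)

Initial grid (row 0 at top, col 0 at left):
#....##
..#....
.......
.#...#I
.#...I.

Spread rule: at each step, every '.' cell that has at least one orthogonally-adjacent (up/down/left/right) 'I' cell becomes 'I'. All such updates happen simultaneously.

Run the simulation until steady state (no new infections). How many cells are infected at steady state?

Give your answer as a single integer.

Answer: 28

Derivation:
Step 0 (initial): 2 infected
Step 1: +3 new -> 5 infected
Step 2: +4 new -> 9 infected
Step 3: +4 new -> 13 infected
Step 4: +3 new -> 16 infected
Step 5: +3 new -> 19 infected
Step 6: +2 new -> 21 infected
Step 7: +3 new -> 24 infected
Step 8: +3 new -> 27 infected
Step 9: +1 new -> 28 infected
Step 10: +0 new -> 28 infected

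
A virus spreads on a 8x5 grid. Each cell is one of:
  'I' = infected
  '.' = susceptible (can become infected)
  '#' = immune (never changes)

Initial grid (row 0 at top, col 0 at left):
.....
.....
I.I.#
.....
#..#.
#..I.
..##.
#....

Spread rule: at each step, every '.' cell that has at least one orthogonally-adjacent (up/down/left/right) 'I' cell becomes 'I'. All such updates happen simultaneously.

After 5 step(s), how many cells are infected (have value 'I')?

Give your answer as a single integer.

Answer: 33

Derivation:
Step 0 (initial): 3 infected
Step 1: +8 new -> 11 infected
Step 2: +10 new -> 21 infected
Step 3: +7 new -> 28 infected
Step 4: +4 new -> 32 infected
Step 5: +1 new -> 33 infected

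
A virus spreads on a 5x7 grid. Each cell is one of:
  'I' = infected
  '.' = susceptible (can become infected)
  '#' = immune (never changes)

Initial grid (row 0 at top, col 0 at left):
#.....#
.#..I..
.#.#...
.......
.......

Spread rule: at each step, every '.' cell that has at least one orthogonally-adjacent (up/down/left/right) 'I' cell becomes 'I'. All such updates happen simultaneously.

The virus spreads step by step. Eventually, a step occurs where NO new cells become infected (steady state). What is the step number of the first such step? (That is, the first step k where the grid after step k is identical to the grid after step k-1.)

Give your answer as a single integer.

Step 0 (initial): 1 infected
Step 1: +4 new -> 5 infected
Step 2: +6 new -> 11 infected
Step 3: +6 new -> 17 infected
Step 4: +5 new -> 22 infected
Step 5: +3 new -> 25 infected
Step 6: +2 new -> 27 infected
Step 7: +2 new -> 29 infected
Step 8: +1 new -> 30 infected
Step 9: +0 new -> 30 infected

Answer: 9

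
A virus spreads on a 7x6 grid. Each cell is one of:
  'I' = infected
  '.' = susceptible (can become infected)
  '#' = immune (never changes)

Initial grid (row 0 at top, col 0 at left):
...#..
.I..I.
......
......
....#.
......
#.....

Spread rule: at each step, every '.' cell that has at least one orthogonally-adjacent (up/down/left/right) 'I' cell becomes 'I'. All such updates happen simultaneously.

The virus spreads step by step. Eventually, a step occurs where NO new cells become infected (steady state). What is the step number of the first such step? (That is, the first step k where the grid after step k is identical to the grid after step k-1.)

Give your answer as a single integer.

Answer: 8

Derivation:
Step 0 (initial): 2 infected
Step 1: +8 new -> 10 infected
Step 2: +9 new -> 19 infected
Step 3: +5 new -> 24 infected
Step 4: +5 new -> 29 infected
Step 5: +5 new -> 34 infected
Step 6: +4 new -> 38 infected
Step 7: +1 new -> 39 infected
Step 8: +0 new -> 39 infected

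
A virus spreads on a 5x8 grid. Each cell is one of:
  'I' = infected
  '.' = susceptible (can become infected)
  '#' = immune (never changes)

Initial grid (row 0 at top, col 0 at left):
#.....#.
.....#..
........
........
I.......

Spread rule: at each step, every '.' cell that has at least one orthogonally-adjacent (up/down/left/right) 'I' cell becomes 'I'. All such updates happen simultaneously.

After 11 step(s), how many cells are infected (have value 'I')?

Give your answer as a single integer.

Answer: 37

Derivation:
Step 0 (initial): 1 infected
Step 1: +2 new -> 3 infected
Step 2: +3 new -> 6 infected
Step 3: +4 new -> 10 infected
Step 4: +4 new -> 14 infected
Step 5: +5 new -> 19 infected
Step 6: +5 new -> 24 infected
Step 7: +5 new -> 29 infected
Step 8: +3 new -> 32 infected
Step 9: +3 new -> 35 infected
Step 10: +1 new -> 36 infected
Step 11: +1 new -> 37 infected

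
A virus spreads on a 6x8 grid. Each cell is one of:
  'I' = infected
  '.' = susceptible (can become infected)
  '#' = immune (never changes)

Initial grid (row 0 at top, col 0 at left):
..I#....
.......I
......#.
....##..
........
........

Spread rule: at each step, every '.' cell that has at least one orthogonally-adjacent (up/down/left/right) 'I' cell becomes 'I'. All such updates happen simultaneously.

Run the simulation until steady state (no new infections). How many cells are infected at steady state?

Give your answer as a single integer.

Answer: 44

Derivation:
Step 0 (initial): 2 infected
Step 1: +5 new -> 7 infected
Step 2: +7 new -> 14 infected
Step 3: +9 new -> 23 infected
Step 4: +8 new -> 31 infected
Step 5: +6 new -> 37 infected
Step 6: +5 new -> 42 infected
Step 7: +2 new -> 44 infected
Step 8: +0 new -> 44 infected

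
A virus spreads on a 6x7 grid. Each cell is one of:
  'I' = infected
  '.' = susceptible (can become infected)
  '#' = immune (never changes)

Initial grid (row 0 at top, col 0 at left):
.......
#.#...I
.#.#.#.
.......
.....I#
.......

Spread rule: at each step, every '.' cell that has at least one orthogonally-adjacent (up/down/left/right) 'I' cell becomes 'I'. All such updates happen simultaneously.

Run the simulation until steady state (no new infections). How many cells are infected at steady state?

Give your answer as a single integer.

Step 0 (initial): 2 infected
Step 1: +6 new -> 8 infected
Step 2: +7 new -> 15 infected
Step 3: +6 new -> 21 infected
Step 4: +4 new -> 25 infected
Step 5: +5 new -> 30 infected
Step 6: +3 new -> 33 infected
Step 7: +3 new -> 36 infected
Step 8: +0 new -> 36 infected

Answer: 36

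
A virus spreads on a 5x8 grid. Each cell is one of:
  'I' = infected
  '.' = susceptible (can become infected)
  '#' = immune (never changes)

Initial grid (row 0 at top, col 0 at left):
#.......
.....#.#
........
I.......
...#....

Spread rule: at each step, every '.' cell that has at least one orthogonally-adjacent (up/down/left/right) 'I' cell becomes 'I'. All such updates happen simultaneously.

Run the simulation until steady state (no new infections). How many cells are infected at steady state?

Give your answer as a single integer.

Step 0 (initial): 1 infected
Step 1: +3 new -> 4 infected
Step 2: +4 new -> 8 infected
Step 3: +4 new -> 12 infected
Step 4: +4 new -> 16 infected
Step 5: +5 new -> 21 infected
Step 6: +5 new -> 26 infected
Step 7: +4 new -> 30 infected
Step 8: +4 new -> 34 infected
Step 9: +1 new -> 35 infected
Step 10: +1 new -> 36 infected
Step 11: +0 new -> 36 infected

Answer: 36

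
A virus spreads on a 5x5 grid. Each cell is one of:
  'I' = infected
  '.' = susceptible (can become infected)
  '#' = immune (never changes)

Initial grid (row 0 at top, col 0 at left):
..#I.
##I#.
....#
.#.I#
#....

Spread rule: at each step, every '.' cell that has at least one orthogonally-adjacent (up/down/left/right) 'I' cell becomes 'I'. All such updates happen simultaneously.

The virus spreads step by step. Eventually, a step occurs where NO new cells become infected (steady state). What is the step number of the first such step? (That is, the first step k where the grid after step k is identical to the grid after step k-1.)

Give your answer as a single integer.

Answer: 5

Derivation:
Step 0 (initial): 3 infected
Step 1: +5 new -> 8 infected
Step 2: +4 new -> 12 infected
Step 3: +2 new -> 14 infected
Step 4: +1 new -> 15 infected
Step 5: +0 new -> 15 infected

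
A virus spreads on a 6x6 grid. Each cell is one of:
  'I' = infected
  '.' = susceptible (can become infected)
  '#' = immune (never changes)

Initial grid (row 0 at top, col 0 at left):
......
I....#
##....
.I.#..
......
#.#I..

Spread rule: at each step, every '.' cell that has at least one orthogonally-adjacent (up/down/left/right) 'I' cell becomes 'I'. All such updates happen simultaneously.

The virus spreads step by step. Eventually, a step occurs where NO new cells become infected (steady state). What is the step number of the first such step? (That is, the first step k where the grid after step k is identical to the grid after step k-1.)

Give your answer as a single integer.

Answer: 7

Derivation:
Step 0 (initial): 3 infected
Step 1: +7 new -> 10 infected
Step 2: +8 new -> 18 infected
Step 3: +5 new -> 23 infected
Step 4: +4 new -> 27 infected
Step 5: +2 new -> 29 infected
Step 6: +1 new -> 30 infected
Step 7: +0 new -> 30 infected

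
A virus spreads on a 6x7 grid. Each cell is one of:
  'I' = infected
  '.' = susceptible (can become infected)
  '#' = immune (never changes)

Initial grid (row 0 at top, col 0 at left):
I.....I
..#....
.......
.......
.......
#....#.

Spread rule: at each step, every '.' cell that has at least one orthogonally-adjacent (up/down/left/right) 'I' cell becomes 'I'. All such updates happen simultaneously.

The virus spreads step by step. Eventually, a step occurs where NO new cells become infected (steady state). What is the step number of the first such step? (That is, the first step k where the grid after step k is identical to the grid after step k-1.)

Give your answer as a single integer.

Answer: 9

Derivation:
Step 0 (initial): 2 infected
Step 1: +4 new -> 6 infected
Step 2: +6 new -> 12 infected
Step 3: +6 new -> 18 infected
Step 4: +7 new -> 25 infected
Step 5: +6 new -> 31 infected
Step 6: +4 new -> 35 infected
Step 7: +3 new -> 38 infected
Step 8: +1 new -> 39 infected
Step 9: +0 new -> 39 infected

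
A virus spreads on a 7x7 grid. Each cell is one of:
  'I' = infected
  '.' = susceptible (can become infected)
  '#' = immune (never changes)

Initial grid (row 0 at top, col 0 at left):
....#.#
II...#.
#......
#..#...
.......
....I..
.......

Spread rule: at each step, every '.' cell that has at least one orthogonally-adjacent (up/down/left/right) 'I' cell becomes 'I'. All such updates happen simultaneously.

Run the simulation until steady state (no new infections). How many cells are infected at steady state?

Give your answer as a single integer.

Step 0 (initial): 3 infected
Step 1: +8 new -> 11 infected
Step 2: +11 new -> 22 infected
Step 3: +12 new -> 34 infected
Step 4: +5 new -> 39 infected
Step 5: +2 new -> 41 infected
Step 6: +1 new -> 42 infected
Step 7: +0 new -> 42 infected

Answer: 42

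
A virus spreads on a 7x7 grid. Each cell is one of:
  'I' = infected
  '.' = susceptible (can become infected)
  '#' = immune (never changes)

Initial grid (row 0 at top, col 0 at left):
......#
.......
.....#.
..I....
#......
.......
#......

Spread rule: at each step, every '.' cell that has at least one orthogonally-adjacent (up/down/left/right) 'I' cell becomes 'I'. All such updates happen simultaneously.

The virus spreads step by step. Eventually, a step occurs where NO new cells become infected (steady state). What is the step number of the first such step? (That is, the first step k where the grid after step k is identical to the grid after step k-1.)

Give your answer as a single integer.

Answer: 8

Derivation:
Step 0 (initial): 1 infected
Step 1: +4 new -> 5 infected
Step 2: +8 new -> 13 infected
Step 3: +10 new -> 23 infected
Step 4: +10 new -> 33 infected
Step 5: +7 new -> 40 infected
Step 6: +4 new -> 44 infected
Step 7: +1 new -> 45 infected
Step 8: +0 new -> 45 infected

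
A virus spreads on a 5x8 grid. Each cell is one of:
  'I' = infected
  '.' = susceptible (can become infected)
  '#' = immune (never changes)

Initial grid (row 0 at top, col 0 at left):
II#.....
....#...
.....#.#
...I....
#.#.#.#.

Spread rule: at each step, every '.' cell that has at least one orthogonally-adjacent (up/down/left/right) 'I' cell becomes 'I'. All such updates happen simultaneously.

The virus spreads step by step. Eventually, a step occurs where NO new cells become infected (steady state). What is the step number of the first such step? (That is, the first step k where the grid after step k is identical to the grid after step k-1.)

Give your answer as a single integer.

Step 0 (initial): 3 infected
Step 1: +6 new -> 9 infected
Step 2: +8 new -> 17 infected
Step 3: +5 new -> 22 infected
Step 4: +3 new -> 25 infected
Step 5: +3 new -> 28 infected
Step 6: +3 new -> 31 infected
Step 7: +1 new -> 32 infected
Step 8: +0 new -> 32 infected

Answer: 8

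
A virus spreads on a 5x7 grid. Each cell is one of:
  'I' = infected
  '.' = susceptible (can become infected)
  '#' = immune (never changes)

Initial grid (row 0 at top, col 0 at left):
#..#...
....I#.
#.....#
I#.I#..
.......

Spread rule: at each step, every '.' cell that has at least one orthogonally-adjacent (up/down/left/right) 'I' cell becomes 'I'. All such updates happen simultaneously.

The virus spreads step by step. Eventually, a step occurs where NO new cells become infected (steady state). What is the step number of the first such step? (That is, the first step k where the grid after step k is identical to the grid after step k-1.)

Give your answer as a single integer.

Answer: 5

Derivation:
Step 0 (initial): 3 infected
Step 1: +7 new -> 10 infected
Step 2: +7 new -> 17 infected
Step 3: +6 new -> 23 infected
Step 4: +5 new -> 28 infected
Step 5: +0 new -> 28 infected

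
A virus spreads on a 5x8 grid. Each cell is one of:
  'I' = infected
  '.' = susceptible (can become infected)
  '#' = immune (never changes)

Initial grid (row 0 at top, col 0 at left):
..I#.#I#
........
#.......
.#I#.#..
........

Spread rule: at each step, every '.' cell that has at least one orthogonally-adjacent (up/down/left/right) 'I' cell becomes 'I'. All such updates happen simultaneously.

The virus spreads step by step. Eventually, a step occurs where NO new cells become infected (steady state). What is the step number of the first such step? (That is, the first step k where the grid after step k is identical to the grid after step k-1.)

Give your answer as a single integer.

Step 0 (initial): 3 infected
Step 1: +5 new -> 8 infected
Step 2: +10 new -> 18 infected
Step 3: +8 new -> 26 infected
Step 4: +6 new -> 32 infected
Step 5: +1 new -> 33 infected
Step 6: +0 new -> 33 infected

Answer: 6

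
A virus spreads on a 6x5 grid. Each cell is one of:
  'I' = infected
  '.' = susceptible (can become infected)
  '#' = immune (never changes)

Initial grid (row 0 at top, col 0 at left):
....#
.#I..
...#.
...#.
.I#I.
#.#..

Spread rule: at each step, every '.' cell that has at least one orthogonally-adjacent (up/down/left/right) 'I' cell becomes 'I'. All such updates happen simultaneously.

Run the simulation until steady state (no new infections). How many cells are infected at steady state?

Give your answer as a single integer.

Answer: 23

Derivation:
Step 0 (initial): 3 infected
Step 1: +8 new -> 11 infected
Step 2: +8 new -> 19 infected
Step 3: +3 new -> 22 infected
Step 4: +1 new -> 23 infected
Step 5: +0 new -> 23 infected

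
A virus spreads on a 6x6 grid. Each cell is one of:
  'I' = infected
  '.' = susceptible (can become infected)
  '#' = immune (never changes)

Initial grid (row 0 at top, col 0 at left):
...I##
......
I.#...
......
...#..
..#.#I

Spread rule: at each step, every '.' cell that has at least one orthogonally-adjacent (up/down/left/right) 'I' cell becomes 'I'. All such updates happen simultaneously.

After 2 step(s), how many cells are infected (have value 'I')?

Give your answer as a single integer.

Step 0 (initial): 3 infected
Step 1: +6 new -> 9 infected
Step 2: +10 new -> 19 infected

Answer: 19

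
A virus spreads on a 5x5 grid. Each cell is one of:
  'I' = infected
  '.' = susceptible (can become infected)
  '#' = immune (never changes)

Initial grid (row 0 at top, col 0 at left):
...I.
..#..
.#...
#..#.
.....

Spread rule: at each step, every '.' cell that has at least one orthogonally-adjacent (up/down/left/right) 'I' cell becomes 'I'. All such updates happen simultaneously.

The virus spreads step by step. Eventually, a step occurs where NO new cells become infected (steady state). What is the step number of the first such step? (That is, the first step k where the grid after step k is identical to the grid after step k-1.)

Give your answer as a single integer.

Answer: 8

Derivation:
Step 0 (initial): 1 infected
Step 1: +3 new -> 4 infected
Step 2: +3 new -> 7 infected
Step 3: +4 new -> 11 infected
Step 4: +3 new -> 14 infected
Step 5: +4 new -> 18 infected
Step 6: +2 new -> 20 infected
Step 7: +1 new -> 21 infected
Step 8: +0 new -> 21 infected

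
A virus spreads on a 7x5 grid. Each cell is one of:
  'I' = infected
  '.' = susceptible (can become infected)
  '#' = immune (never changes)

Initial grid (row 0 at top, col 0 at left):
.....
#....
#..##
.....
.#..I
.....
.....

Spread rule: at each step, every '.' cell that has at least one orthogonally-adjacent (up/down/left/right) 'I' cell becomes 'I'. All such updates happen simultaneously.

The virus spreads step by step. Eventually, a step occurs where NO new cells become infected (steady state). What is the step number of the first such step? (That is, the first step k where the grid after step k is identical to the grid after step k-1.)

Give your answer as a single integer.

Step 0 (initial): 1 infected
Step 1: +3 new -> 4 infected
Step 2: +4 new -> 8 infected
Step 3: +3 new -> 11 infected
Step 4: +4 new -> 15 infected
Step 5: +5 new -> 20 infected
Step 6: +5 new -> 25 infected
Step 7: +3 new -> 28 infected
Step 8: +2 new -> 30 infected
Step 9: +0 new -> 30 infected

Answer: 9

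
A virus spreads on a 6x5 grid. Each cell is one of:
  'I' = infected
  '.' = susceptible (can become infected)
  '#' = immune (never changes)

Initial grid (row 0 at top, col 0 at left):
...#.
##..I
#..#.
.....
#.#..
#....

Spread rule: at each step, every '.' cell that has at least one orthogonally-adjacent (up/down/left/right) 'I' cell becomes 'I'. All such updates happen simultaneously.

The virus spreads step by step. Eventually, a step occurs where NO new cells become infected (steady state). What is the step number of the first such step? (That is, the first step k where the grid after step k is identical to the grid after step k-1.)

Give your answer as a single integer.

Answer: 8

Derivation:
Step 0 (initial): 1 infected
Step 1: +3 new -> 4 infected
Step 2: +2 new -> 6 infected
Step 3: +4 new -> 10 infected
Step 4: +5 new -> 15 infected
Step 5: +3 new -> 18 infected
Step 6: +3 new -> 21 infected
Step 7: +1 new -> 22 infected
Step 8: +0 new -> 22 infected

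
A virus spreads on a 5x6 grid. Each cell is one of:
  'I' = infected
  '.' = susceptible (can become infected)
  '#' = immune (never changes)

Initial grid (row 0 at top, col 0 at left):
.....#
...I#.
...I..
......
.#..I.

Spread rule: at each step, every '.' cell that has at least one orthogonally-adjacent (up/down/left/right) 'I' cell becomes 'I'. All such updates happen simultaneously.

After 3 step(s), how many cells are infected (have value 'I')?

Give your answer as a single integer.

Answer: 24

Derivation:
Step 0 (initial): 3 infected
Step 1: +8 new -> 11 infected
Step 2: +8 new -> 19 infected
Step 3: +5 new -> 24 infected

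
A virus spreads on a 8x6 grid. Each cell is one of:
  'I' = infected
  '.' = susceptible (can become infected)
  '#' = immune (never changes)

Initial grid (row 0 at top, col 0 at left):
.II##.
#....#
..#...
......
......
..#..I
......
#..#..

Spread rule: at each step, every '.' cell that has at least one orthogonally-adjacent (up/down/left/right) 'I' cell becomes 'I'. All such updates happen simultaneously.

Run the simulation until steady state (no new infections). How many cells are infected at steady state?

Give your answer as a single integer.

Step 0 (initial): 3 infected
Step 1: +6 new -> 9 infected
Step 2: +7 new -> 16 infected
Step 3: +9 new -> 25 infected
Step 4: +7 new -> 32 infected
Step 5: +4 new -> 36 infected
Step 6: +3 new -> 39 infected
Step 7: +0 new -> 39 infected

Answer: 39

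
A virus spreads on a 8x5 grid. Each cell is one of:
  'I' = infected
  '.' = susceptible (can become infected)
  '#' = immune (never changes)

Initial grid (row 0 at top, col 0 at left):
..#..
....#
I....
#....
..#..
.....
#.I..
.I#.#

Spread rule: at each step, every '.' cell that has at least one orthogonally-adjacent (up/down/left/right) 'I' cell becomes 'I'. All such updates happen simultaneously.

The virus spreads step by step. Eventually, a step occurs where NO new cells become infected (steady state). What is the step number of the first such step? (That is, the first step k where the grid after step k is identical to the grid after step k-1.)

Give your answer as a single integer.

Answer: 7

Derivation:
Step 0 (initial): 3 infected
Step 1: +6 new -> 9 infected
Step 2: +8 new -> 17 infected
Step 3: +8 new -> 25 infected
Step 4: +5 new -> 30 infected
Step 5: +2 new -> 32 infected
Step 6: +1 new -> 33 infected
Step 7: +0 new -> 33 infected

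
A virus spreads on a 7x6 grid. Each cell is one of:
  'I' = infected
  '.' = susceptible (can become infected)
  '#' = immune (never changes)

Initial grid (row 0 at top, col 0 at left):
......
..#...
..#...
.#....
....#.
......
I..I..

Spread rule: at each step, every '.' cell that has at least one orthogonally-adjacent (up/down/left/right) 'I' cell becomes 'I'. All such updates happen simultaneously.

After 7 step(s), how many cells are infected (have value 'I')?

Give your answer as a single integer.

Step 0 (initial): 2 infected
Step 1: +5 new -> 7 infected
Step 2: +6 new -> 13 infected
Step 3: +5 new -> 18 infected
Step 4: +5 new -> 23 infected
Step 5: +5 new -> 28 infected
Step 6: +5 new -> 33 infected
Step 7: +4 new -> 37 infected

Answer: 37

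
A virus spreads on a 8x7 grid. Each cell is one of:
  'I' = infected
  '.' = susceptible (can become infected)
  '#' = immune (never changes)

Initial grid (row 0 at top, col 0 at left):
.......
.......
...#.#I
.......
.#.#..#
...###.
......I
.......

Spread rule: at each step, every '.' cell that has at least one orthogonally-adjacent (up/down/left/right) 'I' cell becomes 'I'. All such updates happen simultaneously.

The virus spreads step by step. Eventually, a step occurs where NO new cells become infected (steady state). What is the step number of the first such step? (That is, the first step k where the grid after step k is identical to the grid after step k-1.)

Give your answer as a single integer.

Step 0 (initial): 2 infected
Step 1: +5 new -> 7 infected
Step 2: +5 new -> 12 infected
Step 3: +6 new -> 18 infected
Step 4: +7 new -> 25 infected
Step 5: +6 new -> 31 infected
Step 6: +8 new -> 39 infected
Step 7: +6 new -> 45 infected
Step 8: +3 new -> 48 infected
Step 9: +0 new -> 48 infected

Answer: 9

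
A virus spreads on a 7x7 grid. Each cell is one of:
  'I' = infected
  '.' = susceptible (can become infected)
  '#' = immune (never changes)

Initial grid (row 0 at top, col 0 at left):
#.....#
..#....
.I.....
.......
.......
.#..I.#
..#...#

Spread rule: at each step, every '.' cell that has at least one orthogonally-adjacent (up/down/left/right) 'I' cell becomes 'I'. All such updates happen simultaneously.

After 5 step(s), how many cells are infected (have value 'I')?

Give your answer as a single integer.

Step 0 (initial): 2 infected
Step 1: +8 new -> 10 infected
Step 2: +12 new -> 22 infected
Step 3: +8 new -> 30 infected
Step 4: +5 new -> 35 infected
Step 5: +4 new -> 39 infected

Answer: 39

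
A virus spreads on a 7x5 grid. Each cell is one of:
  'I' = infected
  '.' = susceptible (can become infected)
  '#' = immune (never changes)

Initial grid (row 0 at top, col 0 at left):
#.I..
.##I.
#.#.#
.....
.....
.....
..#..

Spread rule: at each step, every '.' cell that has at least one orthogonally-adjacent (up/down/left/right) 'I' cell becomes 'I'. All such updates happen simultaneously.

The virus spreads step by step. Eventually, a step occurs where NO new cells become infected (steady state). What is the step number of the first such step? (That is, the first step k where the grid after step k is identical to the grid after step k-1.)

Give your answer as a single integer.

Answer: 9

Derivation:
Step 0 (initial): 2 infected
Step 1: +4 new -> 6 infected
Step 2: +2 new -> 8 infected
Step 3: +3 new -> 11 infected
Step 4: +4 new -> 15 infected
Step 5: +6 new -> 21 infected
Step 6: +3 new -> 24 infected
Step 7: +2 new -> 26 infected
Step 8: +1 new -> 27 infected
Step 9: +0 new -> 27 infected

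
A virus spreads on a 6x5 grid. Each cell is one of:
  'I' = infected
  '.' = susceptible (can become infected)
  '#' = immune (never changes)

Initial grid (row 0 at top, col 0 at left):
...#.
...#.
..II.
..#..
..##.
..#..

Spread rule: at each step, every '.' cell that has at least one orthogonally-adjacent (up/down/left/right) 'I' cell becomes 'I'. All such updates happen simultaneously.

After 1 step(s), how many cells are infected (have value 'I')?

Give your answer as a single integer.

Answer: 6

Derivation:
Step 0 (initial): 2 infected
Step 1: +4 new -> 6 infected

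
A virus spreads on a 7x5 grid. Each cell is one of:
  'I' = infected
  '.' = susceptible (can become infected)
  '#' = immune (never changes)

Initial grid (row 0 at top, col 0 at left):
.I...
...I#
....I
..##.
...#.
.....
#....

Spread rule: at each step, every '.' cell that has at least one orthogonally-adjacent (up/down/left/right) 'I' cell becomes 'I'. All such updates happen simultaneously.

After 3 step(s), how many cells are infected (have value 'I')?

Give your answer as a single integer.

Step 0 (initial): 3 infected
Step 1: +7 new -> 10 infected
Step 2: +5 new -> 15 infected
Step 3: +3 new -> 18 infected

Answer: 18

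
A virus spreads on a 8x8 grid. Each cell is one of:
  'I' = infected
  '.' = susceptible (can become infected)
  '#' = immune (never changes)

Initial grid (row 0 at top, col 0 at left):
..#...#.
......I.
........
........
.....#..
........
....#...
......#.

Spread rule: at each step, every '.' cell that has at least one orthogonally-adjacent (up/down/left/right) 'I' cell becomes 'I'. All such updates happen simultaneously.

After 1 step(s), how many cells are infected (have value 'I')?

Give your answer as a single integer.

Answer: 4

Derivation:
Step 0 (initial): 1 infected
Step 1: +3 new -> 4 infected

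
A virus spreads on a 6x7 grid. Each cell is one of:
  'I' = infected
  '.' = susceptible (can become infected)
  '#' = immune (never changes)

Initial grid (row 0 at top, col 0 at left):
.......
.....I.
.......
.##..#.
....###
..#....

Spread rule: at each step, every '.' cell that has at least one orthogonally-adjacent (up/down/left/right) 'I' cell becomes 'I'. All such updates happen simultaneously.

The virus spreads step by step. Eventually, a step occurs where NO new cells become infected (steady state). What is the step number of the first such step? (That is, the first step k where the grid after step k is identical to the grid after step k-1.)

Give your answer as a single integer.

Step 0 (initial): 1 infected
Step 1: +4 new -> 5 infected
Step 2: +5 new -> 10 infected
Step 3: +5 new -> 15 infected
Step 4: +4 new -> 19 infected
Step 5: +4 new -> 23 infected
Step 6: +4 new -> 27 infected
Step 7: +3 new -> 30 infected
Step 8: +3 new -> 33 infected
Step 9: +2 new -> 35 infected
Step 10: +0 new -> 35 infected

Answer: 10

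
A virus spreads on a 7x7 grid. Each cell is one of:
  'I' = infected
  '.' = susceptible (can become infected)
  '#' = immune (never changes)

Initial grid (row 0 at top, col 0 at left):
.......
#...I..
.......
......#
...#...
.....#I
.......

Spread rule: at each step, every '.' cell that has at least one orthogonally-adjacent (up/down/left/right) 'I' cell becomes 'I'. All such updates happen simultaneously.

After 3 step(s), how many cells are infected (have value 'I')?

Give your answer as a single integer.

Answer: 26

Derivation:
Step 0 (initial): 2 infected
Step 1: +6 new -> 8 infected
Step 2: +9 new -> 17 infected
Step 3: +9 new -> 26 infected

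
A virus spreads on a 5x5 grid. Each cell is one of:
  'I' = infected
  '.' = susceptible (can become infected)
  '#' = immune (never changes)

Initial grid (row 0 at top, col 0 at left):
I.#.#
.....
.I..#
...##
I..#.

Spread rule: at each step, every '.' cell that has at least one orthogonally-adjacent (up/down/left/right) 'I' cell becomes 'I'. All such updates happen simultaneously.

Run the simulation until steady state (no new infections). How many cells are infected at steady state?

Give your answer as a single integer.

Answer: 18

Derivation:
Step 0 (initial): 3 infected
Step 1: +8 new -> 11 infected
Step 2: +4 new -> 15 infected
Step 3: +1 new -> 16 infected
Step 4: +2 new -> 18 infected
Step 5: +0 new -> 18 infected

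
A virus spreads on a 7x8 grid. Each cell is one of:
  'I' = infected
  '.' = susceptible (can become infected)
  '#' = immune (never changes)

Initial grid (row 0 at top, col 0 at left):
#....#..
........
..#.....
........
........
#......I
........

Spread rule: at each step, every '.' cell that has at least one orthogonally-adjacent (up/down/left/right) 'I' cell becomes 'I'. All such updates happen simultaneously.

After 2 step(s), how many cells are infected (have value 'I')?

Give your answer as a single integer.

Answer: 8

Derivation:
Step 0 (initial): 1 infected
Step 1: +3 new -> 4 infected
Step 2: +4 new -> 8 infected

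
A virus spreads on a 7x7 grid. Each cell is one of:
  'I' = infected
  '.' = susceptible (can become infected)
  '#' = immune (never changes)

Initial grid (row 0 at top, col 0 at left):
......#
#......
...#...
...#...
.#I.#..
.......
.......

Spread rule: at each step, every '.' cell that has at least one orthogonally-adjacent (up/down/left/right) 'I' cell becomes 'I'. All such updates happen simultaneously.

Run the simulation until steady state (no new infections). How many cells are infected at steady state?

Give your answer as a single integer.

Step 0 (initial): 1 infected
Step 1: +3 new -> 4 infected
Step 2: +5 new -> 9 infected
Step 3: +7 new -> 16 infected
Step 4: +8 new -> 24 infected
Step 5: +6 new -> 30 infected
Step 6: +7 new -> 37 infected
Step 7: +5 new -> 42 infected
Step 8: +1 new -> 43 infected
Step 9: +0 new -> 43 infected

Answer: 43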